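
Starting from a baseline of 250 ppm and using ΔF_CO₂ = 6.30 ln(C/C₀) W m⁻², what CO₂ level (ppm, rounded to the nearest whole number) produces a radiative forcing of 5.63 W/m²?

C ≈ 611 ppm

Set 6.30 ln(C/250) = 5.63, so ln(C/250) = 5.63/6.30 = 0.89365.
Then C/250 = e^0.89365 = 2.44403, giving C = 250 × 2.44403 = 611.01 ppm.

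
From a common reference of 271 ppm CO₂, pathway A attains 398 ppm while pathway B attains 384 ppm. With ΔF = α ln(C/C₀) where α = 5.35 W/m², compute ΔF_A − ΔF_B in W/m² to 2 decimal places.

ΔF_A − ΔF_B = 0.19 W/m²

ΔF_A = 5.35 ln(398/271) = 5.35 × 0.38433 = 2.0562 W/m².
ΔF_B = 5.35 ln(384/271) = 5.35 × 0.34852 = 1.8646 W/m².
Difference: 2.0562 − 1.8646 = 0.1916 W/m².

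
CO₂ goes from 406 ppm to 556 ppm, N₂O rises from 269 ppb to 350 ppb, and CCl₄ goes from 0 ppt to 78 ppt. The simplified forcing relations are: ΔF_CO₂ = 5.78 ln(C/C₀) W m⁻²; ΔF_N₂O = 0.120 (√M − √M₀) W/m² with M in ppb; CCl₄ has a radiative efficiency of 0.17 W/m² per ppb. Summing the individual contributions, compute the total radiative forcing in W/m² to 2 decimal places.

CO₂: 5.78 × ln(556/406) = 5.78 × ln(1.36946) = 5.78 × 0.31442 = 1.8173 W/m².
N₂O: 0.120 × (√350 − √269) = 0.120 × (18.7083 − 16.4012) = 0.120 × 2.3071 = 0.2769 W/m².
CCl₄: Δ = 78 − 0 = 78 ppt = 0.078 ppb; ΔF = 0.17 × 0.078 = 0.0133 W/m².
Total ΔF = 1.8173 + 0.2769 + 0.0133 = 2.1075 W/m².

ΔF = 2.11 W/m²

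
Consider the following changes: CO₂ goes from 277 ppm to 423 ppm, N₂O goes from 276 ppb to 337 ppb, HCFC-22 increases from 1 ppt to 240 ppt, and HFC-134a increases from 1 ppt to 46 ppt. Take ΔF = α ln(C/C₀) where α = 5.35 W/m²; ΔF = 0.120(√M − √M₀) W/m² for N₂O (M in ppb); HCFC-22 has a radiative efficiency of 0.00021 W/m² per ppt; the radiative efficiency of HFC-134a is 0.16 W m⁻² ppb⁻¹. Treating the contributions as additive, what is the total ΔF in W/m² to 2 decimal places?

ΔF = 2.53 W/m²

CO₂: 5.35 × ln(423/277) = 5.35 × ln(1.52708) = 5.35 × 0.42336 = 2.2650 W/m².
N₂O: 0.120 × (√337 − √276) = 0.120 × (18.3576 − 16.6132) = 0.120 × 1.7444 = 0.2093 W/m².
HCFC-22: ΔF = 0.00021 × (240 − 1) = 0.00021 × 239 = 0.0502 W/m².
HFC-134a: Δ = 46 − 1 = 45 ppt = 0.045 ppb; ΔF = 0.16 × 0.045 = 0.0072 W/m².
Total ΔF = 2.2650 + 0.2093 + 0.0502 + 0.0072 = 2.5317 W/m².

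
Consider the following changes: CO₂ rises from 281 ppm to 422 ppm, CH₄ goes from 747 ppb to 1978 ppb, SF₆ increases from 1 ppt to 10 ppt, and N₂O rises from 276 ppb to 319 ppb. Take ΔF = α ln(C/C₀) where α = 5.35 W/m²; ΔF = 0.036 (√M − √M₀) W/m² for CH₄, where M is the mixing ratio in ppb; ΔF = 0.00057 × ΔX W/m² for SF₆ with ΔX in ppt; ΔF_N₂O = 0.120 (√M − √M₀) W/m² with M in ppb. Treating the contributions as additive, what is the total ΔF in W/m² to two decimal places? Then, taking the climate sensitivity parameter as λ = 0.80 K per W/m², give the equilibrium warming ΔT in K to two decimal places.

ΔF = 2.95 W/m²; ΔT = 2.36 K

CO₂: 5.35 × ln(422/281) = 5.35 × ln(1.50178) = 5.35 × 0.40665 = 2.1756 W/m².
CH₄: 0.036 × (√1978 − √747) = 0.036 × (44.4747 − 27.3313) = 0.036 × 17.1434 = 0.6172 W/m².
SF₆: ΔF = 0.00057 × (10 − 1) = 0.00057 × 9 = 0.0051 W/m².
N₂O: 0.120 × (√319 − √276) = 0.120 × (17.8606 − 16.6132) = 0.120 × 1.2474 = 0.1497 W/m².
Total ΔF = 2.1756 + 0.6172 + 0.0051 + 0.1497 = 2.9476 W/m².
ΔT = λ ΔF = 0.80 × 2.95 = 2.3600 K.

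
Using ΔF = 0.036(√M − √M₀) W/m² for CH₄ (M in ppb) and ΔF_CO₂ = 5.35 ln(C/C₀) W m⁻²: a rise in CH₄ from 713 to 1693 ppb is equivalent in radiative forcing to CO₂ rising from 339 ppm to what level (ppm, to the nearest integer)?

C ≈ 374 ppm

CH₄ forcing: 0.036 × (√1693 − √713) = 0.036 × (41.1461 − 26.7021) = 0.036 × 14.4440 = 0.51998 W/m².
Set 5.35 ln(C/339) = 0.51998: ln(C/339) = 0.51998/5.35 = 0.09719, so C = 339 × e^0.09719 = 339 × 1.10207 = 373.60 ppm.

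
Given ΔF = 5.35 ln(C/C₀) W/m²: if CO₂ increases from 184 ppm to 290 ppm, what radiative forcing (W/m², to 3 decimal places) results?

CO₂: 5.35 × ln(290/184) = 5.35 × ln(1.57609) = 5.35 × 0.45495 = 2.4340 W/m².

ΔF = 2.434 W/m²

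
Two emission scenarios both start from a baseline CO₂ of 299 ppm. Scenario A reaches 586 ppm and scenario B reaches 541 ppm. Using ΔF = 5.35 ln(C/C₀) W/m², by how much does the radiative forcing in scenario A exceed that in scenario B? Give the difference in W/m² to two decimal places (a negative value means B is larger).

ΔF_A − ΔF_B = 0.43 W/m²

ΔF_A = 5.35 ln(586/299) = 5.35 × 0.67288 = 3.5999 W/m².
ΔF_B = 5.35 ln(541/299) = 5.35 × 0.59298 = 3.1724 W/m².
Difference: 3.5999 − 3.1724 = 0.4275 W/m².
(Equivalently, ΔF_A − ΔF_B = 5.35 ln(586/541) = 5.35 × 0.07990 = 0.4275 W/m².)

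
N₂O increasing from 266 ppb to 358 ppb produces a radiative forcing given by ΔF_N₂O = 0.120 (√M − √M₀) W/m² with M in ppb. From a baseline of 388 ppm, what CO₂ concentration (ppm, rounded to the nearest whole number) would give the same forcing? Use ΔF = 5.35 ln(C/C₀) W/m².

N₂O forcing: 0.120 × (√358 − √266) = 0.120 × (18.9209 − 16.3095) = 0.120 × 2.6114 = 0.31337 W/m².
Set 5.35 ln(C/388) = 0.31337: ln(C/388) = 0.31337/5.35 = 0.05857, so C = 388 × e^0.05857 = 388 × 1.06032 = 411.40 ppm.

C ≈ 411 ppm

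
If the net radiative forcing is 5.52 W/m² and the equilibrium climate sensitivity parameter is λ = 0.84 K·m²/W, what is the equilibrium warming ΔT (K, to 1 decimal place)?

ΔT = 4.6 K

ΔT = λ ΔF = 0.84 × 5.52 = 4.6368 K.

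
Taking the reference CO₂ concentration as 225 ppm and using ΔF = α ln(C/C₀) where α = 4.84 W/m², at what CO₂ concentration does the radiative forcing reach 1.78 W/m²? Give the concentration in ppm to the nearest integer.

C ≈ 325 ppm

Set 4.84 ln(C/225) = 1.78, so ln(C/225) = 1.78/4.84 = 0.36777.
Then C/225 = e^0.36777 = 1.44451, giving C = 225 × 1.44451 = 325.01 ppm.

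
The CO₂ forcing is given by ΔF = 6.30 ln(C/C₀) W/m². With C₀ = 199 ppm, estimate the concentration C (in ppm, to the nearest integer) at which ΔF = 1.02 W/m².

C ≈ 234 ppm

Set 6.30 ln(C/199) = 1.02, so ln(C/199) = 1.02/6.30 = 0.16190.
Then C/199 = e^0.16190 = 1.17574, giving C = 199 × 1.17574 = 233.97 ppm.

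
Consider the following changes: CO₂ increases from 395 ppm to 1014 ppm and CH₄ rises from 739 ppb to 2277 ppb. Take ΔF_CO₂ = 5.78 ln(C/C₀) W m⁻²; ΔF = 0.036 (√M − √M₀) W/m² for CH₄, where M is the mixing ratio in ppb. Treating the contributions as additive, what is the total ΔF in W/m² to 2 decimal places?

ΔF = 6.19 W/m²

CO₂: 5.78 × ln(1014/395) = 5.78 × ln(2.56709) = 5.78 × 0.94277 = 5.4492 W/m².
CH₄: 0.036 × (√2277 − √739) = 0.036 × (47.7179 − 27.1846) = 0.036 × 20.5333 = 0.7392 W/m².
Total ΔF = 5.4492 + 0.7392 = 6.1884 W/m².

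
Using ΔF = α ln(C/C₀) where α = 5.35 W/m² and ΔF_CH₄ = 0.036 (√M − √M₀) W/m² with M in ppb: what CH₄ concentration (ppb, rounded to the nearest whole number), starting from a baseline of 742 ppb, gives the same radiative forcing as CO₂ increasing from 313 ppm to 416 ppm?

M ≈ 4833 ppb

CO₂ forcing: 5.35 × ln(416/313) = 5.35 × 0.284482 = 1.52198 W/m².
Set 0.036(√M − √742) = 1.52198: √M = 1.52198/0.036 + √742 = 42.2772 + 27.2397 = 69.5169.
M = (69.5169)² = 4832.60 ppb.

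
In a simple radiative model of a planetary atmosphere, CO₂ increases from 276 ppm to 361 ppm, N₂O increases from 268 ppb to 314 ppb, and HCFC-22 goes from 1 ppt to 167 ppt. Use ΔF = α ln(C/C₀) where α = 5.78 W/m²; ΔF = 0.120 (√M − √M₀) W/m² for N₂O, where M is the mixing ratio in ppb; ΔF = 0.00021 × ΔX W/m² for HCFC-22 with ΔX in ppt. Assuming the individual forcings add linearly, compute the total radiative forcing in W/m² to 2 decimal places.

CO₂: 5.78 × ln(361/276) = 5.78 × ln(1.30797) = 5.78 × 0.26848 = 1.5518 W/m².
N₂O: 0.120 × (√314 − √268) = 0.120 × (17.7200 − 16.3707) = 0.120 × 1.3493 = 0.1619 W/m².
HCFC-22: ΔF = 0.00021 × (167 − 1) = 0.00021 × 166 = 0.0349 W/m².
Total ΔF = 1.5518 + 0.1619 + 0.0349 = 1.7486 W/m².

ΔF = 1.75 W/m²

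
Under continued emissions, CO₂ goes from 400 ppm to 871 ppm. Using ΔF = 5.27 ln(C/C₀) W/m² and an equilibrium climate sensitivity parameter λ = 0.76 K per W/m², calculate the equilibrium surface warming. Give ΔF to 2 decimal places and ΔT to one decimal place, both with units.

ΔF = 4.10 W/m²; ΔT = 3.1 K

CO₂: 5.27 × ln(871/400) = 5.27 × ln(2.17750) = 5.27 × 0.77818 = 4.1010 W/m².
ΔT = λ ΔF = 0.76 × 4.10 = 3.1160 K.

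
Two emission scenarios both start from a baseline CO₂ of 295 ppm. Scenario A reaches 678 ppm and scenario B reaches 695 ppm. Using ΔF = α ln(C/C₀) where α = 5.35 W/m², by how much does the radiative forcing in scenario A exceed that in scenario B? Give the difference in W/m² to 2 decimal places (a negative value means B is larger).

ΔF_A = 5.35 ln(678/295) = 5.35 × 0.83217 = 4.4521 W/m².
ΔF_B = 5.35 ln(695/295) = 5.35 × 0.85694 = 4.5846 W/m².
Difference: 4.4521 − 4.5846 = -0.1325 W/m².
(Equivalently, ΔF_A − ΔF_B = 5.35 ln(678/695) = 5.35 × -0.02476 = -0.1325 W/m².)

ΔF_A − ΔF_B = -0.13 W/m²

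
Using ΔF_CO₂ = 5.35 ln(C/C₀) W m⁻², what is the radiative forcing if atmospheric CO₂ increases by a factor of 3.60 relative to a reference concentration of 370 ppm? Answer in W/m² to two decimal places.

ΔF = 6.85 W/m²

ΔF = 5.35 × ln(3.60) = 5.35 × 1.28093 = 6.8530 W/m².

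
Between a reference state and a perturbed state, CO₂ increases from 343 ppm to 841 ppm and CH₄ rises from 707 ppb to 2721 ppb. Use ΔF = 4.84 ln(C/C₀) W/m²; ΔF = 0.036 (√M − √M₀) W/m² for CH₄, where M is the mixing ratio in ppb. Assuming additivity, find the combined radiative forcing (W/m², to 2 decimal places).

CO₂: 4.84 × ln(841/343) = 4.84 × ln(2.45190) = 4.84 × 0.89686 = 4.3408 W/m².
CH₄: 0.036 × (√2721 − √707) = 0.036 × (52.1632 − 26.5895) = 0.036 × 25.5737 = 0.9207 W/m².
Total ΔF = 4.3408 + 0.9207 = 5.2615 W/m².

ΔF = 5.26 W/m²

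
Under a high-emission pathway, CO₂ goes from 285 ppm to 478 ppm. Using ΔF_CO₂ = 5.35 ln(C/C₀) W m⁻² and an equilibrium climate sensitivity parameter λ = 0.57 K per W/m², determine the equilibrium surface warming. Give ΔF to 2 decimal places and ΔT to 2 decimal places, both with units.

ΔF = 2.77 W/m²; ΔT = 1.58 K

CO₂: 5.35 × ln(478/285) = 5.35 × ln(1.67719) = 5.35 × 0.51712 = 2.7666 W/m².
ΔT = λ ΔF = 0.57 × 2.77 = 1.5789 K.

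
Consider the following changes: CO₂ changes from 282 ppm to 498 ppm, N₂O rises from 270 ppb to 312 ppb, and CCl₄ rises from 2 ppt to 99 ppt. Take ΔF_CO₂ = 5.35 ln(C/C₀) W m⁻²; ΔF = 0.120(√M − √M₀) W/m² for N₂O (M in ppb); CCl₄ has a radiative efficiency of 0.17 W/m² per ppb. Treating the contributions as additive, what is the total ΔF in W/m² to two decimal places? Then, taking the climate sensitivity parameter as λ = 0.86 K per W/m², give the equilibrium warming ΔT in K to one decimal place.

CO₂: 5.35 × ln(498/282) = 5.35 × ln(1.76596) = 5.35 × 0.56869 = 3.0425 W/m².
N₂O: 0.120 × (√312 − √270) = 0.120 × (17.6635 − 16.4317) = 0.120 × 1.2318 = 0.1478 W/m².
CCl₄: Δ = 99 − 2 = 97 ppt = 0.097 ppb; ΔF = 0.17 × 0.097 = 0.0165 W/m².
Total ΔF = 3.0425 + 0.1478 + 0.0165 = 3.2068 W/m².
ΔT = λ ΔF = 0.86 × 3.21 = 2.7606 K.

ΔF = 3.21 W/m²; ΔT = 2.8 K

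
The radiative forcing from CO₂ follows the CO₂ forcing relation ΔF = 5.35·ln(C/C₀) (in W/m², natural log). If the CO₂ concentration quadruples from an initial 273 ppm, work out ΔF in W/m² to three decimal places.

ΔF = 7.417 W/m²

ΔF = 5.35 × ln(4) = 5.35 × 1.38629 = 7.4167 W/m².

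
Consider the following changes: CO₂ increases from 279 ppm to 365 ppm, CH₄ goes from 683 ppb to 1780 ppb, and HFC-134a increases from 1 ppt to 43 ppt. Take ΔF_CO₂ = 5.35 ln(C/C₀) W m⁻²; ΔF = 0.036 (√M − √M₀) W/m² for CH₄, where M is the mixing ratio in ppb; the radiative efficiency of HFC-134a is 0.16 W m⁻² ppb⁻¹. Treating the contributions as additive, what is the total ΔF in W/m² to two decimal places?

ΔF = 2.02 W/m²

CO₂: 5.35 × ln(365/279) = 5.35 × ln(1.30824) = 5.35 × 0.26868 = 1.4374 W/m².
CH₄: 0.036 × (√1780 − √683) = 0.036 × (42.1900 − 26.1343) = 0.036 × 16.0557 = 0.5780 W/m².
HFC-134a: Δ = 43 − 1 = 42 ppt = 0.042 ppb; ΔF = 0.16 × 0.042 = 0.0067 W/m².
Total ΔF = 1.4374 + 0.5780 + 0.0067 = 2.0221 W/m².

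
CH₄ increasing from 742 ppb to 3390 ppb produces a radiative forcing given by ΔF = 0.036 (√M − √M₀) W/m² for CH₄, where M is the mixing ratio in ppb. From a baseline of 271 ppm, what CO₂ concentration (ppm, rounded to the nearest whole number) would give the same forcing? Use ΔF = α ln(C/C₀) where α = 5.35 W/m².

C ≈ 334 ppm

CH₄ forcing: 0.036 × (√3390 − √742) = 0.036 × (58.2237 − 27.2397) = 0.036 × 30.9840 = 1.11542 W/m².
Set 5.35 ln(C/271) = 1.11542: ln(C/271) = 1.11542/5.35 = 0.20849, so C = 271 × e^0.20849 = 271 × 1.23182 = 333.82 ppm.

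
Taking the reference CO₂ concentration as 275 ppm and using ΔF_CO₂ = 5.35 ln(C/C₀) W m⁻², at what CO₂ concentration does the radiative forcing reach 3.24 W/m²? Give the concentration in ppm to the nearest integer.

C ≈ 504 ppm

Set 5.35 ln(C/275) = 3.24, so ln(C/275) = 3.24/5.35 = 0.60561.
Then C/275 = e^0.60561 = 1.83237, giving C = 275 × 1.83237 = 503.90 ppm.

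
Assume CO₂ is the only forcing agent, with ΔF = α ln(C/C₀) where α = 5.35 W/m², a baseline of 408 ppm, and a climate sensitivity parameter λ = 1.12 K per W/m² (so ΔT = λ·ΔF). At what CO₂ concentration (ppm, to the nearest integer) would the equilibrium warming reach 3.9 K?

C ≈ 782 ppm

Required forcing: ΔF = ΔT/λ = 3.9/1.12 = 3.4821 W/m².
Then ln(C/408) = ΔF/5.35 = 3.4821/5.35 = 0.65086.
So C = 408 × e^0.65086 = 408 × 1.91719 = 782.21 ppm.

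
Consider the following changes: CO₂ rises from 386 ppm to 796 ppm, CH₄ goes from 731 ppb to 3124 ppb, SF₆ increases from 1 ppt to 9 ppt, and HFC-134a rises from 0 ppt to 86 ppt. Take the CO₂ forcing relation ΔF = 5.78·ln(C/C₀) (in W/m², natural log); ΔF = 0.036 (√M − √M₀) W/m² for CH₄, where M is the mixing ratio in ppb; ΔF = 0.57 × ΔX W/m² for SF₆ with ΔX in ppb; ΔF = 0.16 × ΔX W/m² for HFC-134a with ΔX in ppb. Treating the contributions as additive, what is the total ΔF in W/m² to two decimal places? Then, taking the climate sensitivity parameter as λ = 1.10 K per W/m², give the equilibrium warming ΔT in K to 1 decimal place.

ΔF = 5.24 W/m²; ΔT = 5.8 K

CO₂: 5.78 × ln(796/386) = 5.78 × ln(2.06218) = 5.78 × 0.72376 = 4.1833 W/m².
CH₄: 0.036 × (√3124 − √731) = 0.036 × (55.8928 − 27.0370) = 0.036 × 28.8558 = 1.0388 W/m².
SF₆: Δ = 9 − 1 = 8 ppt = 0.008 ppb; ΔF = 0.57 × 0.008 = 0.0046 W/m².
HFC-134a: Δ = 86 − 0 = 86 ppt = 0.086 ppb; ΔF = 0.16 × 0.086 = 0.0138 W/m².
Total ΔF = 4.1833 + 1.0388 + 0.0046 + 0.0138 = 5.2405 W/m².
ΔT = λ ΔF = 1.10 × 5.24 = 5.7640 K.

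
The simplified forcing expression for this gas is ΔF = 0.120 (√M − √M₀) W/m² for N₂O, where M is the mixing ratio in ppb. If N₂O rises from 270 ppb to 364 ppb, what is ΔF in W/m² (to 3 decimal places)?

ΔF = 0.318 W/m²

N₂O: 0.120 × (√364 − √270) = 0.120 × (19.0788 − 16.4317) = 0.120 × 2.6471 = 0.3177 W/m².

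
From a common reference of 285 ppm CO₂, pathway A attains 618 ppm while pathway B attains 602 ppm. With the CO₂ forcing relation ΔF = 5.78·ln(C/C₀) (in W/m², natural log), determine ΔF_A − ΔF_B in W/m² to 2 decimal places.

ΔF_A − ΔF_B = 0.15 W/m²

ΔF_A = 5.78 ln(618/285) = 5.78 × 0.77400 = 4.4737 W/m².
ΔF_B = 5.78 ln(602/285) = 5.78 × 0.74777 = 4.3221 W/m².
Difference: 4.4737 − 4.3221 = 0.1516 W/m².
(Equivalently, ΔF_A − ΔF_B = 5.78 ln(618/602) = 5.78 × 0.02623 = 0.1516 W/m².)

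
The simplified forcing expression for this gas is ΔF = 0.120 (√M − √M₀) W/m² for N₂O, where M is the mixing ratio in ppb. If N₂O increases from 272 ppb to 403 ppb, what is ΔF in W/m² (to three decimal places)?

ΔF = 0.430 W/m²

N₂O: 0.120 × (√403 − √272) = 0.120 × (20.0749 − 16.4924) = 0.120 × 3.5825 = 0.4299 W/m².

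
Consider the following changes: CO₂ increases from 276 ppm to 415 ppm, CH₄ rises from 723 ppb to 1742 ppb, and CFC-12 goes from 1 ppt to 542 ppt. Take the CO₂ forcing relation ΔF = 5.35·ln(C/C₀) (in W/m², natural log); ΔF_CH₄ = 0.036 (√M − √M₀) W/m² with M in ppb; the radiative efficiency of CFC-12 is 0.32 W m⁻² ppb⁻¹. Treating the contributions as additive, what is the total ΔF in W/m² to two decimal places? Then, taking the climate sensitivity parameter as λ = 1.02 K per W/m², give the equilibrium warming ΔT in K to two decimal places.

CO₂: 5.35 × ln(415/276) = 5.35 × ln(1.50362) = 5.35 × 0.40788 = 2.1822 W/m².
CH₄: 0.036 × (√1742 − √723) = 0.036 × (41.7373 − 26.8887) = 0.036 × 14.8486 = 0.5345 W/m².
CFC-12: Δ = 542 − 1 = 541 ppt = 0.541 ppb; ΔF = 0.32 × 0.541 = 0.1731 W/m².
Total ΔF = 2.1822 + 0.5345 + 0.1731 = 2.8898 W/m².
ΔT = λ ΔF = 1.02 × 2.89 = 2.9478 K.

ΔF = 2.89 W/m²; ΔT = 2.95 K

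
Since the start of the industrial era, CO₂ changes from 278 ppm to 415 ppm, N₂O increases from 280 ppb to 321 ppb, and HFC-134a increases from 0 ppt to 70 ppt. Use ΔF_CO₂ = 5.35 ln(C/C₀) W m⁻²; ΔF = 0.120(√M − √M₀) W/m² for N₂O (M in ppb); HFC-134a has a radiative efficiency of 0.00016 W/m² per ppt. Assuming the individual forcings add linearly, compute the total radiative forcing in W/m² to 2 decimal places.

CO₂: 5.35 × ln(415/278) = 5.35 × ln(1.49281) = 5.35 × 0.40066 = 2.1435 W/m².
N₂O: 0.120 × (√321 − √280) = 0.120 × (17.9165 − 16.7332) = 0.120 × 1.1833 = 0.1420 W/m².
HFC-134a: ΔF = 0.00016 × (70 − 0) = 0.00016 × 70 = 0.0112 W/m².
Total ΔF = 2.1435 + 0.1420 + 0.0112 = 2.2967 W/m².

ΔF = 2.30 W/m²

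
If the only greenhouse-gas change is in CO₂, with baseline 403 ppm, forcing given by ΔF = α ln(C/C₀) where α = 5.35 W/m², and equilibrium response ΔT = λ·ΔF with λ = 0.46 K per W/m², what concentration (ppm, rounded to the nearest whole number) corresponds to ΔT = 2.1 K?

Required forcing: ΔF = ΔT/λ = 2.1/0.46 = 4.5652 W/m².
Then ln(C/403) = ΔF/5.35 = 4.5652/5.35 = 0.85331.
So C = 403 × e^0.85331 = 403 × 2.34740 = 946.00 ppm.

C ≈ 946 ppm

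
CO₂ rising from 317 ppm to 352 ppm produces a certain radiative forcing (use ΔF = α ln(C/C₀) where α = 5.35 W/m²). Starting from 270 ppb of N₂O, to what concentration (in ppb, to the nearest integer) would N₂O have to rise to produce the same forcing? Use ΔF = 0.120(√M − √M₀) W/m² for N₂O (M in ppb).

CO₂ forcing: 5.35 × ln(352/317) = 5.35 × 0.104729 = 0.56030 W/m².
Set 0.120(√M − √270) = 0.56030: √M = 0.56030/0.120 + √270 = 4.6692 + 16.4317 = 21.1009.
M = (21.1009)² = 445.25 ppb.

M ≈ 445 ppb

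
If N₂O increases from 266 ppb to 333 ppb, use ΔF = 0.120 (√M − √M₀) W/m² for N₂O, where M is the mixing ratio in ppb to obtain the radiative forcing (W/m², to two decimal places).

ΔF = 0.23 W/m²

N₂O: 0.120 × (√333 − √266) = 0.120 × (18.2483 − 16.3095) = 0.120 × 1.9388 = 0.2327 W/m².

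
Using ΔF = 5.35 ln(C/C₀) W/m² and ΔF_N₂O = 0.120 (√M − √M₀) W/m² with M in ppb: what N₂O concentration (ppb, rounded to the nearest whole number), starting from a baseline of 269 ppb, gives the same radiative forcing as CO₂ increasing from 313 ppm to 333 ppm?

CO₂ forcing: 5.35 × ln(333/313) = 5.35 × 0.061939 = 0.33137 W/m².
Set 0.120(√M − √269) = 0.33137: √M = 0.33137/0.120 + √269 = 2.7614 + 16.4012 = 19.1626.
M = (19.1626)² = 367.21 ppb.

M ≈ 367 ppb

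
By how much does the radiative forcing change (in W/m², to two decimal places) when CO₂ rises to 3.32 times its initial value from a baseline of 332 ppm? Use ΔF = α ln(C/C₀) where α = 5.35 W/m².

ΔF = 5.35 × ln(3.32) = 5.35 × 1.19996 = 6.4198 W/m².

ΔF = 6.42 W/m²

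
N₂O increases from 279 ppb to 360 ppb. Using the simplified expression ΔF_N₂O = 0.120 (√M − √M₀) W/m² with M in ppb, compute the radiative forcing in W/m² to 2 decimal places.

N₂O: 0.120 × (√360 − √279) = 0.120 × (18.9737 − 16.7033) = 0.120 × 2.2704 = 0.2724 W/m².

ΔF = 0.27 W/m²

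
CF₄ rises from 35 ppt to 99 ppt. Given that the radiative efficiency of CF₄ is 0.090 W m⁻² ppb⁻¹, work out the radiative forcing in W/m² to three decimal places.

CF₄: Δ = 99 − 35 = 64 ppt = 0.064 ppb; ΔF = 0.090 × 0.064 = 0.0058 W/m².

ΔF = 0.006 W/m²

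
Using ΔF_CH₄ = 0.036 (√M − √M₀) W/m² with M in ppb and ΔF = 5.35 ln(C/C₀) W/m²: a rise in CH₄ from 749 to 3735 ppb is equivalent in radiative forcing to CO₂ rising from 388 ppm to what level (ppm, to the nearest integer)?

C ≈ 487 ppm

CH₄ forcing: 0.036 × (√3735 − √749) = 0.036 × (61.1146 − 27.3679) = 0.036 × 33.7467 = 1.21488 W/m².
Set 5.35 ln(C/388) = 1.21488: ln(C/388) = 1.21488/5.35 = 0.22708, so C = 388 × e^0.22708 = 388 × 1.25493 = 486.91 ppm.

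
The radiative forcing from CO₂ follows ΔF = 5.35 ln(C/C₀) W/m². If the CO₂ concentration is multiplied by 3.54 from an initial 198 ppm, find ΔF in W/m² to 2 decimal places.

ΔF = 6.76 W/m²

ΔF = 5.35 × ln(3.54) = 5.35 × 1.26413 = 6.7631 W/m².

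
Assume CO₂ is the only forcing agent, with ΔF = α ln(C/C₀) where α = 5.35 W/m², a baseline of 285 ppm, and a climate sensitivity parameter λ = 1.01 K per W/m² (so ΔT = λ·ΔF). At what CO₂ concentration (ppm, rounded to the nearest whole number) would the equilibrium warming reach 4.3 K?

Required forcing: ΔF = ΔT/λ = 4.3/1.01 = 4.2574 W/m².
Then ln(C/285) = ΔF/5.35 = 4.2574/5.35 = 0.79578.
So C = 285 × e^0.79578 = 285 × 2.21617 = 631.61 ppm.

C ≈ 632 ppm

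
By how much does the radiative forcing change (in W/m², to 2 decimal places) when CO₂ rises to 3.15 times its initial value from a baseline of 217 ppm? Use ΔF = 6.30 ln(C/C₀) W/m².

ΔF = 7.23 W/m²

ΔF = 6.30 × ln(3.15) = 6.30 × 1.14740 = 7.2286 W/m².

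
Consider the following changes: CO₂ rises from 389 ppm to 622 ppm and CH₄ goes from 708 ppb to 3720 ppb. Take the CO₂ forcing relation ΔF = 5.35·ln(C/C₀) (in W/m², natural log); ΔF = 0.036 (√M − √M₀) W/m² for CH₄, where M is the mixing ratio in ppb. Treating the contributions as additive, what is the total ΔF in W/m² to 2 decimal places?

ΔF = 3.75 W/m²

CO₂: 5.35 × ln(622/389) = 5.35 × ln(1.59897) = 5.35 × 0.46936 = 2.5111 W/m².
CH₄: 0.036 × (√3720 − √708) = 0.036 × (60.9918 − 26.6083) = 0.036 × 34.3835 = 1.2378 W/m².
Total ΔF = 2.5111 + 1.2378 = 3.7489 W/m².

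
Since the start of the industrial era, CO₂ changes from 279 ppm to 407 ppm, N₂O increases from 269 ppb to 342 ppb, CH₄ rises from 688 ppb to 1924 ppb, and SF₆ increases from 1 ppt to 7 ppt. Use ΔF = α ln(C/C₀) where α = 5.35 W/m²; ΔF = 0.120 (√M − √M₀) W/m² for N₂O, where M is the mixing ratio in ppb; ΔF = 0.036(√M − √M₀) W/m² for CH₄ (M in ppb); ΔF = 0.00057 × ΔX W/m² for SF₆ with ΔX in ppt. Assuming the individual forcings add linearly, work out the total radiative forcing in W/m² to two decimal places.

CO₂: 5.35 × ln(407/279) = 5.35 × ln(1.45878) = 5.35 × 0.37760 = 2.0202 W/m².
N₂O: 0.120 × (√342 − √269) = 0.120 × (18.4932 − 16.4012) = 0.120 × 2.0920 = 0.2510 W/m².
CH₄: 0.036 × (√1924 − √688) = 0.036 × (43.8634 − 26.2298) = 0.036 × 17.6336 = 0.6348 W/m².
SF₆: ΔF = 0.00057 × (7 − 1) = 0.00057 × 6 = 0.0034 W/m².
Total ΔF = 2.0202 + 0.2510 + 0.6348 + 0.0034 = 2.9094 W/m².

ΔF = 2.91 W/m²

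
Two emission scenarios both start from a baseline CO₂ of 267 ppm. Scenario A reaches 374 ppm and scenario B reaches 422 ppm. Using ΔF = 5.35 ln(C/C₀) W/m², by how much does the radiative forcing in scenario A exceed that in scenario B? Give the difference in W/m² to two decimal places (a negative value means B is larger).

ΔF_A − ΔF_B = -0.65 W/m²

ΔF_A = 5.35 ln(374/267) = 5.35 × 0.33701 = 1.8030 W/m².
ΔF_B = 5.35 ln(422/267) = 5.35 × 0.45776 = 2.4490 W/m².
Difference: 1.8030 − 2.4490 = -0.6460 W/m².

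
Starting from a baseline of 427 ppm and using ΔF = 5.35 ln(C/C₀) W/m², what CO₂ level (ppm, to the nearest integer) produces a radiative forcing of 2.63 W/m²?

Set 5.35 ln(C/427) = 2.63, so ln(C/427) = 2.63/5.35 = 0.49159.
Then C/427 = e^0.49159 = 1.63491, giving C = 427 × 1.63491 = 698.11 ppm.

C ≈ 698 ppm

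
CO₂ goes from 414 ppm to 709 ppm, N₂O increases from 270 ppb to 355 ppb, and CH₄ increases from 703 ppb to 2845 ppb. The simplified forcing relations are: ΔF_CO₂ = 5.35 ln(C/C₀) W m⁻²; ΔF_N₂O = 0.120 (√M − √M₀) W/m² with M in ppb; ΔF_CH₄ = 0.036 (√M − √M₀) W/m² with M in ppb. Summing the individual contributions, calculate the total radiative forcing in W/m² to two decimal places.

ΔF = 4.13 W/m²

CO₂: 5.35 × ln(709/414) = 5.35 × ln(1.71256) = 5.35 × 0.53799 = 2.8782 W/m².
N₂O: 0.120 × (√355 − √270) = 0.120 × (18.8414 − 16.4317) = 0.120 × 2.4097 = 0.2892 W/m².
CH₄: 0.036 × (√2845 − √703) = 0.036 × (53.3385 − 26.5141) = 0.036 × 26.8244 = 0.9657 W/m².
Total ΔF = 2.8782 + 0.2892 + 0.9657 = 4.1331 W/m².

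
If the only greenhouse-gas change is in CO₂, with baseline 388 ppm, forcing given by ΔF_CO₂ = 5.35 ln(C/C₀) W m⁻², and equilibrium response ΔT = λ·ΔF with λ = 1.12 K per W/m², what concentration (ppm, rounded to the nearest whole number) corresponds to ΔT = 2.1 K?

Required forcing: ΔF = ΔT/λ = 2.1/1.12 = 1.8750 W/m².
Then ln(C/388) = ΔF/5.35 = 1.8750/5.35 = 0.35047.
So C = 388 × e^0.35047 = 388 × 1.41973 = 550.86 ppm.

C ≈ 551 ppm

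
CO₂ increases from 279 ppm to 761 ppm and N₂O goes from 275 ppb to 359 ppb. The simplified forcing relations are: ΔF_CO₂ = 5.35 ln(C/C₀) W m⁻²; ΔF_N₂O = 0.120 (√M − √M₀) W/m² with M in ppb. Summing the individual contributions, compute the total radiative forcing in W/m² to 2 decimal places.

ΔF = 5.65 W/m²

CO₂: 5.35 × ln(761/279) = 5.35 × ln(2.72760) = 5.35 × 1.00342 = 5.3683 W/m².
N₂O: 0.120 × (√359 − √275) = 0.120 × (18.9473 − 16.5831) = 0.120 × 2.3642 = 0.2837 W/m².
Total ΔF = 5.3683 + 0.2837 = 5.6520 W/m².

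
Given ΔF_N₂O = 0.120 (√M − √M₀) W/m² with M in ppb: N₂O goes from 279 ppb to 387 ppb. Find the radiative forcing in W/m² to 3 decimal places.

N₂O: 0.120 × (√387 − √279) = 0.120 × (19.6723 − 16.7033) = 0.120 × 2.9690 = 0.3563 W/m².

ΔF = 0.356 W/m²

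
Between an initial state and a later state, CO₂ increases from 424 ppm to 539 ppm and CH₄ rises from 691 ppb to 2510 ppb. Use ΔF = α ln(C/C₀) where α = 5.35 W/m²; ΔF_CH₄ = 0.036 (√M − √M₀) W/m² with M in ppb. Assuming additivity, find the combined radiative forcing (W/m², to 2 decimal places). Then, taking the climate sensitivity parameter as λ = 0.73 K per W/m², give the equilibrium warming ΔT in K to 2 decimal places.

ΔF = 2.14 W/m²; ΔT = 1.56 K

CO₂: 5.35 × ln(539/424) = 5.35 × ln(1.27123) = 5.35 × 0.23998 = 1.2839 W/m².
CH₄: 0.036 × (√2510 − √691) = 0.036 × (50.0999 − 26.2869) = 0.036 × 23.8130 = 0.8573 W/m².
Total ΔF = 1.2839 + 0.8573 = 2.1412 W/m².
ΔT = λ ΔF = 0.73 × 2.14 = 1.5622 K.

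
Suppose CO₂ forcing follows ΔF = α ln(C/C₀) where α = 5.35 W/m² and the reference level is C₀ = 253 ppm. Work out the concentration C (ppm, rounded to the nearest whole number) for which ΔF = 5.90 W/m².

Set 5.35 ln(C/253) = 5.90, so ln(C/253) = 5.90/5.35 = 1.10280.
Then C/253 = e^1.10280 = 3.01259, giving C = 253 × 3.01259 = 762.19 ppm.

C ≈ 762 ppm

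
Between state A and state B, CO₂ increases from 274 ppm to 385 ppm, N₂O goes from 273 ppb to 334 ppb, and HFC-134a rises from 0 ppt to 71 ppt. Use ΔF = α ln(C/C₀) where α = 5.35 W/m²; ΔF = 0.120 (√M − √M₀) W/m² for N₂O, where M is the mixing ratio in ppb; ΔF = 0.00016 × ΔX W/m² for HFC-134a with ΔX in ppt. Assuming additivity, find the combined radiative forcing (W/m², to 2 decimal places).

ΔF = 2.04 W/m²

CO₂: 5.35 × ln(385/274) = 5.35 × ln(1.40511) = 5.35 × 0.34012 = 1.8196 W/m².
N₂O: 0.120 × (√334 − √273) = 0.120 × (18.2757 − 16.5227) = 0.120 × 1.7530 = 0.2104 W/m².
HFC-134a: ΔF = 0.00016 × (71 − 0) = 0.00016 × 71 = 0.0114 W/m².
Total ΔF = 1.8196 + 0.2104 + 0.0114 = 2.0414 W/m².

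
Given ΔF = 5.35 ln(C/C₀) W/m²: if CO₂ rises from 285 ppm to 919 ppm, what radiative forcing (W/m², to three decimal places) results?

ΔF = 6.264 W/m²

CO₂ absorption bands are partially saturated, so forcing scales with the logarithm of the concentration ratio.
CO₂: 5.35 × ln(919/285) = 5.35 × ln(3.22456) = 5.35 × 1.17080 = 6.2638 W/m².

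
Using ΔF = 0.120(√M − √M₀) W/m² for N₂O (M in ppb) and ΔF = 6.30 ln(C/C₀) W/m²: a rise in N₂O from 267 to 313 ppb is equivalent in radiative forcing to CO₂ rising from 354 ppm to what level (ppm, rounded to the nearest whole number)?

N₂O forcing: 0.120 × (√313 − √267) = 0.120 × (17.6918 − 16.3401) = 0.120 × 1.3517 = 0.16220 W/m².
Set 6.30 ln(C/354) = 0.16220: ln(C/354) = 0.16220/6.30 = 0.02575, so C = 354 × e^0.02575 = 354 × 1.02608 = 363.23 ppm.

C ≈ 363 ppm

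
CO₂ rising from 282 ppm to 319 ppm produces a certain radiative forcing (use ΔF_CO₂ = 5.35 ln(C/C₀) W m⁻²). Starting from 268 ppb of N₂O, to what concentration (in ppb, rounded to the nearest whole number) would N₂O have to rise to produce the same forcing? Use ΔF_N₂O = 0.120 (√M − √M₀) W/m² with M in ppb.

CO₂ forcing: 5.35 × ln(319/282) = 5.35 × 0.123284 = 0.65957 W/m².
Set 0.120(√M − √268) = 0.65957: √M = 0.65957/0.120 + √268 = 5.4964 + 16.3707 = 21.8671.
M = (21.8671)² = 478.17 ppb.

M ≈ 478 ppb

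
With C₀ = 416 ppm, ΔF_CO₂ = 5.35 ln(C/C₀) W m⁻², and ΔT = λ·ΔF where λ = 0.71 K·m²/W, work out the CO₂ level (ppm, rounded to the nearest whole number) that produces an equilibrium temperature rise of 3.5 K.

Required forcing: ΔF = ΔT/λ = 3.5/0.71 = 4.9296 W/m².
Then ln(C/416) = ΔF/5.35 = 4.9296/5.35 = 0.92142.
So C = 416 × e^0.92142 = 416 × 2.51286 = 1045.35 ppm.

C ≈ 1045 ppm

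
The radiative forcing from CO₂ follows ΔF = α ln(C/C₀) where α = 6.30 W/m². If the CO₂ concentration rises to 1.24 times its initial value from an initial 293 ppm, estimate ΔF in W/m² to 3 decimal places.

ΔF = 6.30 × ln(1.24) = 6.30 × 0.21511 = 1.3552 W/m².

ΔF = 1.355 W/m²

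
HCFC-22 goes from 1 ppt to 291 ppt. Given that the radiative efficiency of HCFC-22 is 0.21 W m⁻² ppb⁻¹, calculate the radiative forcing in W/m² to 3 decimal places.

HCFC-22: Δ = 291 − 1 = 290 ppt = 0.290 ppb; ΔF = 0.21 × 0.290 = 0.0609 W/m².

ΔF = 0.061 W/m²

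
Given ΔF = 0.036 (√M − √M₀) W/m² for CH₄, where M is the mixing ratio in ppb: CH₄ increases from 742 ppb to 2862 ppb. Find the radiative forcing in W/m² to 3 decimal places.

CH₄: 0.036 × (√2862 − √742) = 0.036 × (53.4977 − 27.2397) = 0.036 × 26.2580 = 0.9453 W/m².

ΔF = 0.945 W/m²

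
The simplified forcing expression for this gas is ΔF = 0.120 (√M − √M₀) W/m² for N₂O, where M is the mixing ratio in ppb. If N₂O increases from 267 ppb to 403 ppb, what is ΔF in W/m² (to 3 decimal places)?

N₂O: 0.120 × (√403 − √267) = 0.120 × (20.0749 − 16.3401) = 0.120 × 3.7348 = 0.4482 W/m².

ΔF = 0.448 W/m²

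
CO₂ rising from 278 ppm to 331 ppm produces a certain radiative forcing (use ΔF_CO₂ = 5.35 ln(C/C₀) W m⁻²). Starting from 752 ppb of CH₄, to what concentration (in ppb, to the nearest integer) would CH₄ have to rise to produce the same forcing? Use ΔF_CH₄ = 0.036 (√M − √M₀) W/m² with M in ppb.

CO₂ forcing: 5.35 × ln(331/278) = 5.35 × 0.174497 = 0.93356 W/m².
Set 0.036(√M − √752) = 0.93356: √M = 0.93356/0.036 + √752 = 25.9322 + 27.4226 = 53.3548.
M = (53.3548)² = 2846.73 ppb.

M ≈ 2847 ppb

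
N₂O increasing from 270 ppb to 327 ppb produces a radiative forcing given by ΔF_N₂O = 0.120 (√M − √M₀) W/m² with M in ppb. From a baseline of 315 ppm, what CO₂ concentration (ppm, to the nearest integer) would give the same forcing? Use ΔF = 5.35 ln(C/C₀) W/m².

N₂O forcing: 0.120 × (√327 − √270) = 0.120 × (18.0831 − 16.4317) = 0.120 × 1.6514 = 0.19817 W/m².
Set 5.35 ln(C/315) = 0.19817: ln(C/315) = 0.19817/5.35 = 0.03704, so C = 315 × e^0.03704 = 315 × 1.03773 = 326.88 ppm.

C ≈ 327 ppm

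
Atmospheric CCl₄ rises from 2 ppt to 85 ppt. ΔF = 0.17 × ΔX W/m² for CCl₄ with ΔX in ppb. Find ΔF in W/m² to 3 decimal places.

CCl₄: Δ = 85 − 2 = 83 ppt = 0.083 ppb; ΔF = 0.17 × 0.083 = 0.0141 W/m².

ΔF = 0.014 W/m²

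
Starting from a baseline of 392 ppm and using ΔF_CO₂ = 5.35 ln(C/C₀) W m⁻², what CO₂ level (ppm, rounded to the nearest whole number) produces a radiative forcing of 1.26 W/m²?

C ≈ 496 ppm

Set 5.35 ln(C/392) = 1.26, so ln(C/392) = 1.26/5.35 = 0.23551.
Then C/392 = e^0.23551 = 1.26555, giving C = 392 × 1.26555 = 496.10 ppm.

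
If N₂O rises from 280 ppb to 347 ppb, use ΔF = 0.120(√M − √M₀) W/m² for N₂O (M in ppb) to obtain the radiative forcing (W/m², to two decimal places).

ΔF = 0.23 W/m²

N₂O: 0.120 × (√347 − √280) = 0.120 × (18.6279 − 16.7332) = 0.120 × 1.8947 = 0.2274 W/m².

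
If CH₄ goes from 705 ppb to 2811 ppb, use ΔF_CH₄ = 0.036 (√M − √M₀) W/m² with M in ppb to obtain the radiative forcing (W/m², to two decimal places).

ΔF = 0.95 W/m²

CH₄: 0.036 × (√2811 − √705) = 0.036 × (53.0189 − 26.5518) = 0.036 × 26.4671 = 0.9528 W/m².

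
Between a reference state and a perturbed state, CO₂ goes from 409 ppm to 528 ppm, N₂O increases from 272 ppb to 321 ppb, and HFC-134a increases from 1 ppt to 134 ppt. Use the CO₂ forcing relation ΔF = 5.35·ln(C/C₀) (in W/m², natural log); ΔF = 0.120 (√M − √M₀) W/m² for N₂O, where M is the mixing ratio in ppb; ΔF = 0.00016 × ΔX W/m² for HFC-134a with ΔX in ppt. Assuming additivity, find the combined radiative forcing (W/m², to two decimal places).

ΔF = 1.56 W/m²

CO₂: 5.35 × ln(528/409) = 5.35 × ln(1.29095) = 5.35 × 0.25538 = 1.3663 W/m².
N₂O: 0.120 × (√321 − √272) = 0.120 × (17.9165 − 16.4924) = 0.120 × 1.4241 = 0.1709 W/m².
HFC-134a: ΔF = 0.00016 × (134 − 1) = 0.00016 × 133 = 0.0213 W/m².
Total ΔF = 1.3663 + 0.1709 + 0.0213 = 1.5585 W/m².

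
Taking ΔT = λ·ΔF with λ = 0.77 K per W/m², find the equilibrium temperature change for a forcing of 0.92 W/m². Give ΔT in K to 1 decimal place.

ΔT = 0.7 K

ΔT = λ ΔF = 0.77 × 0.92 = 0.7084 K.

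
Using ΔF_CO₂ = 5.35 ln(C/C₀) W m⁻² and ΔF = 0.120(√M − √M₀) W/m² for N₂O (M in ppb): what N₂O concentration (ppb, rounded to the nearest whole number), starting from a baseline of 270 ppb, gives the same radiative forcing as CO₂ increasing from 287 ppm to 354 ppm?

CO₂ forcing: 5.35 × ln(354/287) = 5.35 × 0.209815 = 1.12251 W/m².
Set 0.120(√M − √270) = 1.12251: √M = 1.12251/0.120 + √270 = 9.3543 + 16.4317 = 25.7860.
M = (25.7860)² = 664.92 ppb.

M ≈ 665 ppb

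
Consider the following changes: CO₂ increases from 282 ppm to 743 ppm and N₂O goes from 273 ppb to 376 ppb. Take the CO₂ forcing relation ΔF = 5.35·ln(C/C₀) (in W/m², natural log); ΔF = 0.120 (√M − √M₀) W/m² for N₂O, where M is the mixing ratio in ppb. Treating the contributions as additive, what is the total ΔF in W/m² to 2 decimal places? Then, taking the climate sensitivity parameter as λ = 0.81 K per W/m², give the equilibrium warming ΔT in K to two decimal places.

CO₂: 5.35 × ln(743/282) = 5.35 × ln(2.63475) = 5.35 × 0.96879 = 5.1830 W/m².
N₂O: 0.120 × (√376 − √273) = 0.120 × (19.3907 − 16.5227) = 0.120 × 2.8680 = 0.3442 W/m².
Total ΔF = 5.1830 + 0.3442 = 5.5272 W/m².
ΔT = λ ΔF = 0.81 × 5.53 = 4.4793 K.

ΔF = 5.53 W/m²; ΔT = 4.48 K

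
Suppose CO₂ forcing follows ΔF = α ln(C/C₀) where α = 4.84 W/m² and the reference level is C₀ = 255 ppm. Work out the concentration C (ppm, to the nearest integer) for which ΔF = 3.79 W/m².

C ≈ 558 ppm

Set 4.84 ln(C/255) = 3.79, so ln(C/255) = 3.79/4.84 = 0.78306.
Then C/255 = e^0.78306 = 2.18816, giving C = 255 × 2.18816 = 557.98 ppm.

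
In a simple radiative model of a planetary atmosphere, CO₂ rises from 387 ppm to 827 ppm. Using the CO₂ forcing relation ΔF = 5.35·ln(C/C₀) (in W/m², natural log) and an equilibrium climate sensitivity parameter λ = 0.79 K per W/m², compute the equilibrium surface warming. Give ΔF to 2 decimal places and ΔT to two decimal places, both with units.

CO₂: 5.35 × ln(827/387) = 5.35 × ln(2.13695) = 5.35 × 0.75938 = 4.0627 W/m².
ΔT = λ ΔF = 0.79 × 4.06 = 3.2074 K.

ΔF = 4.06 W/m²; ΔT = 3.21 K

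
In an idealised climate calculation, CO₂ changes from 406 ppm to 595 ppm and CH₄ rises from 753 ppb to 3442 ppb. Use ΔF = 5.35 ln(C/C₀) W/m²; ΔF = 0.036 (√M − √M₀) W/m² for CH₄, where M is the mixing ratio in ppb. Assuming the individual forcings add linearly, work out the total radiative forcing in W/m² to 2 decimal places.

ΔF = 3.17 W/m²

CO₂: 5.35 × ln(595/406) = 5.35 × ln(1.46552) = 5.35 × 0.38221 = 2.0448 W/m².
CH₄: 0.036 × (√3442 − √753) = 0.036 × (58.6686 − 27.4408) = 0.036 × 31.2278 = 1.1242 W/m².
Total ΔF = 2.0448 + 1.1242 = 3.1690 W/m².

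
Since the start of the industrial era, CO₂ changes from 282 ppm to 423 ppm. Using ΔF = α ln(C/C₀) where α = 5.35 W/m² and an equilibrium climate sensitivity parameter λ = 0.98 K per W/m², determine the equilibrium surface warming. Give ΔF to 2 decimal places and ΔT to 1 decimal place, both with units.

ΔF = 2.17 W/m²; ΔT = 2.1 K

CO₂: 5.35 × ln(423/282) = 5.35 × ln(1.50000) = 5.35 × 0.40547 = 2.1693 W/m².
ΔT = λ ΔF = 0.98 × 2.17 = 2.1266 K.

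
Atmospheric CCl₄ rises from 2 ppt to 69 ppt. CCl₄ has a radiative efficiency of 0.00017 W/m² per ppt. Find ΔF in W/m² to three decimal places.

CCl₄: ΔF = 0.00017 × (69 − 2) = 0.00017 × 67 = 0.0114 W/m².

ΔF = 0.011 W/m²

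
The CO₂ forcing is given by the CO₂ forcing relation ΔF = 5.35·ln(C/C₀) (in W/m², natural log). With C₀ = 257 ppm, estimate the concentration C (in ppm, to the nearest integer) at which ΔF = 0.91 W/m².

Set 5.35 ln(C/257) = 0.91, so ln(C/257) = 0.91/5.35 = 0.17009.
Then C/257 = e^0.17009 = 1.18541, giving C = 257 × 1.18541 = 304.65 ppm.

C ≈ 305 ppm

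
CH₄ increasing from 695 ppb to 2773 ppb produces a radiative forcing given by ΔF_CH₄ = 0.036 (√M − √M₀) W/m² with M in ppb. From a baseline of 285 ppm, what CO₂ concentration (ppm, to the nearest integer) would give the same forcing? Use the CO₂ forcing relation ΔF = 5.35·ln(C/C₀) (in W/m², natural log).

CH₄ forcing: 0.036 × (√2773 − √695) = 0.036 × (52.6593 − 26.3629) = 0.036 × 26.2964 = 0.94667 W/m².
Set 5.35 ln(C/285) = 0.94667: ln(C/285) = 0.94667/5.35 = 0.17695, so C = 285 × e^0.17695 = 285 × 1.19357 = 340.17 ppm.

C ≈ 340 ppm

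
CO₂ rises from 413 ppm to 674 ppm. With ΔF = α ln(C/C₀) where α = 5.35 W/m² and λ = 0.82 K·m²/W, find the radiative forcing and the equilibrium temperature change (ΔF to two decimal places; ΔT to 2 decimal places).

ΔF = 2.62 W/m²; ΔT = 2.15 K

CO₂: 5.35 × ln(674/413) = 5.35 × ln(1.63196) = 5.35 × 0.48978 = 2.6203 W/m².
ΔT = λ ΔF = 0.82 × 2.62 = 2.1484 K.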